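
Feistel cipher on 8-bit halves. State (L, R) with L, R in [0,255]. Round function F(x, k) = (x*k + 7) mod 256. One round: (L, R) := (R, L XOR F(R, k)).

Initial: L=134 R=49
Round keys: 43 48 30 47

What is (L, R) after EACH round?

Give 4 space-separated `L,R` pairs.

Answer: 49,196 196,246 246,31 31,78

Derivation:
Round 1 (k=43): L=49 R=196
Round 2 (k=48): L=196 R=246
Round 3 (k=30): L=246 R=31
Round 4 (k=47): L=31 R=78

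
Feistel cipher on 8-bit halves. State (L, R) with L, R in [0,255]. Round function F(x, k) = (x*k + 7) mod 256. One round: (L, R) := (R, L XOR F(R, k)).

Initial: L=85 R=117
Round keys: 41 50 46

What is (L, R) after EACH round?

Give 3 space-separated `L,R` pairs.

Round 1 (k=41): L=117 R=145
Round 2 (k=50): L=145 R=44
Round 3 (k=46): L=44 R=126

Answer: 117,145 145,44 44,126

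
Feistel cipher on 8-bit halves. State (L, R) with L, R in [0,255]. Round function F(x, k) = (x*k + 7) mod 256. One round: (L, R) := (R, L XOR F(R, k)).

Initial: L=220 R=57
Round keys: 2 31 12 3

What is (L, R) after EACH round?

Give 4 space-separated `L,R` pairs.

Round 1 (k=2): L=57 R=165
Round 2 (k=31): L=165 R=59
Round 3 (k=12): L=59 R=110
Round 4 (k=3): L=110 R=106

Answer: 57,165 165,59 59,110 110,106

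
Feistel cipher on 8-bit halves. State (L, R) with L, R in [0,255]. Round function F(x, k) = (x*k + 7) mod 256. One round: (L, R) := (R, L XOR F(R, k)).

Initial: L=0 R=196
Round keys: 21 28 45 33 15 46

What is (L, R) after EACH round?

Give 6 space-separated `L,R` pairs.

Round 1 (k=21): L=196 R=27
Round 2 (k=28): L=27 R=63
Round 3 (k=45): L=63 R=1
Round 4 (k=33): L=1 R=23
Round 5 (k=15): L=23 R=97
Round 6 (k=46): L=97 R=98

Answer: 196,27 27,63 63,1 1,23 23,97 97,98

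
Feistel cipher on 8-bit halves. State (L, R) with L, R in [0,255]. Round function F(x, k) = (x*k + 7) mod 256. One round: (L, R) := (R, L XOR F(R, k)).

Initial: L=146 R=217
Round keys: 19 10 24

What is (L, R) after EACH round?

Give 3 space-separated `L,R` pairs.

Round 1 (k=19): L=217 R=176
Round 2 (k=10): L=176 R=62
Round 3 (k=24): L=62 R=103

Answer: 217,176 176,62 62,103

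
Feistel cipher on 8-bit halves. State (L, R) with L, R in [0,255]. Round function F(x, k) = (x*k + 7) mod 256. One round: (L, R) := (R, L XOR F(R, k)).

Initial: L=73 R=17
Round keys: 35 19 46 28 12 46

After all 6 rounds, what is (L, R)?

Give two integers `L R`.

Round 1 (k=35): L=17 R=19
Round 2 (k=19): L=19 R=97
Round 3 (k=46): L=97 R=102
Round 4 (k=28): L=102 R=78
Round 5 (k=12): L=78 R=201
Round 6 (k=46): L=201 R=107

Answer: 201 107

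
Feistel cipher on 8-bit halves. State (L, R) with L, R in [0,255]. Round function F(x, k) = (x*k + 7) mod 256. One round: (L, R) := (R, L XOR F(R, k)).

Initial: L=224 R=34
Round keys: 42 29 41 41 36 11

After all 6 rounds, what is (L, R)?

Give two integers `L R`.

Round 1 (k=42): L=34 R=123
Round 2 (k=29): L=123 R=212
Round 3 (k=41): L=212 R=128
Round 4 (k=41): L=128 R=83
Round 5 (k=36): L=83 R=51
Round 6 (k=11): L=51 R=107

Answer: 51 107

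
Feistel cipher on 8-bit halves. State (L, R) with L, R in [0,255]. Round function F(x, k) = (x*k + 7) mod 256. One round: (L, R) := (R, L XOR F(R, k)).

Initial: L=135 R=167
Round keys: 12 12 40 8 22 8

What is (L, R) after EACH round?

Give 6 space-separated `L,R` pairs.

Round 1 (k=12): L=167 R=92
Round 2 (k=12): L=92 R=240
Round 3 (k=40): L=240 R=219
Round 4 (k=8): L=219 R=47
Round 5 (k=22): L=47 R=202
Round 6 (k=8): L=202 R=120

Answer: 167,92 92,240 240,219 219,47 47,202 202,120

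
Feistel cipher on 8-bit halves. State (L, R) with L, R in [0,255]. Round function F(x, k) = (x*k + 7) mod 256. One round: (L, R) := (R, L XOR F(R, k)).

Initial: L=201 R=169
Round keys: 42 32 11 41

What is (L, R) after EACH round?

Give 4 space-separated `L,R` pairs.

Round 1 (k=42): L=169 R=8
Round 2 (k=32): L=8 R=174
Round 3 (k=11): L=174 R=137
Round 4 (k=41): L=137 R=86

Answer: 169,8 8,174 174,137 137,86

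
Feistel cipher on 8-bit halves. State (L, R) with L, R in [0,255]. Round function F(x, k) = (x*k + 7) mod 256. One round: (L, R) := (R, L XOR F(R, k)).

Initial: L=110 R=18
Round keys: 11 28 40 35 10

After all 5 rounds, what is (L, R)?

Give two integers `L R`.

Answer: 34 151

Derivation:
Round 1 (k=11): L=18 R=163
Round 2 (k=28): L=163 R=201
Round 3 (k=40): L=201 R=204
Round 4 (k=35): L=204 R=34
Round 5 (k=10): L=34 R=151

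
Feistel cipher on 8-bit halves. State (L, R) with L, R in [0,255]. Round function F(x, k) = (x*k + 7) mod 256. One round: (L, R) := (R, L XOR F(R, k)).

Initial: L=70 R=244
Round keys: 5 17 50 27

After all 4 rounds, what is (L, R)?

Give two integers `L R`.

Round 1 (k=5): L=244 R=141
Round 2 (k=17): L=141 R=144
Round 3 (k=50): L=144 R=170
Round 4 (k=27): L=170 R=101

Answer: 170 101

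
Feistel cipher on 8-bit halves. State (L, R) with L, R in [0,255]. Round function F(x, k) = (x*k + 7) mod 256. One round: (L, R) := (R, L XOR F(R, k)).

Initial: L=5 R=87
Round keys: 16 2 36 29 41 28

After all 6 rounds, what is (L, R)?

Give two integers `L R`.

Answer: 206 171

Derivation:
Round 1 (k=16): L=87 R=114
Round 2 (k=2): L=114 R=188
Round 3 (k=36): L=188 R=5
Round 4 (k=29): L=5 R=36
Round 5 (k=41): L=36 R=206
Round 6 (k=28): L=206 R=171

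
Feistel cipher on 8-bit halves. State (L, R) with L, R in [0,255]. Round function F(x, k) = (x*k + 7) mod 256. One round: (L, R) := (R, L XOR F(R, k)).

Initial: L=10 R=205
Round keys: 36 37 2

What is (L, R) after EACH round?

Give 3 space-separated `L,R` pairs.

Answer: 205,209 209,241 241,56

Derivation:
Round 1 (k=36): L=205 R=209
Round 2 (k=37): L=209 R=241
Round 3 (k=2): L=241 R=56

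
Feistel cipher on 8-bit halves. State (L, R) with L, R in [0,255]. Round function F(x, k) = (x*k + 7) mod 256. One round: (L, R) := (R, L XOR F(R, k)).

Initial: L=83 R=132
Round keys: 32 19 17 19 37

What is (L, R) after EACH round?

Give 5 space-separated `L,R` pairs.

Answer: 132,212 212,71 71,106 106,162 162,27

Derivation:
Round 1 (k=32): L=132 R=212
Round 2 (k=19): L=212 R=71
Round 3 (k=17): L=71 R=106
Round 4 (k=19): L=106 R=162
Round 5 (k=37): L=162 R=27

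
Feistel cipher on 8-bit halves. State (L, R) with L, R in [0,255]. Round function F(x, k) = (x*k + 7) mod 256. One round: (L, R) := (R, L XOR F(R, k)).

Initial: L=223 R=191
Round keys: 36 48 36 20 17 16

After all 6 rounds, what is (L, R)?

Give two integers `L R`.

Answer: 73 76

Derivation:
Round 1 (k=36): L=191 R=60
Round 2 (k=48): L=60 R=248
Round 3 (k=36): L=248 R=219
Round 4 (k=20): L=219 R=219
Round 5 (k=17): L=219 R=73
Round 6 (k=16): L=73 R=76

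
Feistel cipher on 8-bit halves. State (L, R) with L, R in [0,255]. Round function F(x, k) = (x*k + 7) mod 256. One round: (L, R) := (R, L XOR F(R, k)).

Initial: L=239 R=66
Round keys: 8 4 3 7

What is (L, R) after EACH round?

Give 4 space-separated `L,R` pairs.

Answer: 66,248 248,165 165,14 14,204

Derivation:
Round 1 (k=8): L=66 R=248
Round 2 (k=4): L=248 R=165
Round 3 (k=3): L=165 R=14
Round 4 (k=7): L=14 R=204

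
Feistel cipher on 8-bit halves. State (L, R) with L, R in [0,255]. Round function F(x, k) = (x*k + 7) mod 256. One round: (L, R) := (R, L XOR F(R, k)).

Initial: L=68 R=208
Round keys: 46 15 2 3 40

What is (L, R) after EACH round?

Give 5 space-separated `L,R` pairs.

Answer: 208,35 35,196 196,172 172,207 207,243

Derivation:
Round 1 (k=46): L=208 R=35
Round 2 (k=15): L=35 R=196
Round 3 (k=2): L=196 R=172
Round 4 (k=3): L=172 R=207
Round 5 (k=40): L=207 R=243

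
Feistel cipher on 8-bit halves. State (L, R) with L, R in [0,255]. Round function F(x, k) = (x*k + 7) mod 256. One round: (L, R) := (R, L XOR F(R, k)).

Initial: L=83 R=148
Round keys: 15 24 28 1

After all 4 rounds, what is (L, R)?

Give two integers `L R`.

Round 1 (k=15): L=148 R=224
Round 2 (k=24): L=224 R=147
Round 3 (k=28): L=147 R=251
Round 4 (k=1): L=251 R=145

Answer: 251 145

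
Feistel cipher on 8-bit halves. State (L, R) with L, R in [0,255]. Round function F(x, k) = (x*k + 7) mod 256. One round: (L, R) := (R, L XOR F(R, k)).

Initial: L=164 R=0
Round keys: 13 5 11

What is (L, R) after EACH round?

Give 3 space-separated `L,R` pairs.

Round 1 (k=13): L=0 R=163
Round 2 (k=5): L=163 R=54
Round 3 (k=11): L=54 R=250

Answer: 0,163 163,54 54,250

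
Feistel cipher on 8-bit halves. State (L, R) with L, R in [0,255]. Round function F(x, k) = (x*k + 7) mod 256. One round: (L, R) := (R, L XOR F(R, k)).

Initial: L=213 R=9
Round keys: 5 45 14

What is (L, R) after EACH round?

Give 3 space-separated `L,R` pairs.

Round 1 (k=5): L=9 R=225
Round 2 (k=45): L=225 R=157
Round 3 (k=14): L=157 R=124

Answer: 9,225 225,157 157,124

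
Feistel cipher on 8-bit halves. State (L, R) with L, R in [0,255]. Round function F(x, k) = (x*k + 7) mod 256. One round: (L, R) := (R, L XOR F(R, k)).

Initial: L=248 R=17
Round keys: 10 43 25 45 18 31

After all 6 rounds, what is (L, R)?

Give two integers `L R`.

Round 1 (k=10): L=17 R=73
Round 2 (k=43): L=73 R=91
Round 3 (k=25): L=91 R=163
Round 4 (k=45): L=163 R=245
Round 5 (k=18): L=245 R=226
Round 6 (k=31): L=226 R=144

Answer: 226 144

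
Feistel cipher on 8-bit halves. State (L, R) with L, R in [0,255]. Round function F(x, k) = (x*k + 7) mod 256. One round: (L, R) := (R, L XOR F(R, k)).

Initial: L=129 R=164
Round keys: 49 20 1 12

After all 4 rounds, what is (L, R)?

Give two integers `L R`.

Answer: 24 204

Derivation:
Round 1 (k=49): L=164 R=234
Round 2 (k=20): L=234 R=235
Round 3 (k=1): L=235 R=24
Round 4 (k=12): L=24 R=204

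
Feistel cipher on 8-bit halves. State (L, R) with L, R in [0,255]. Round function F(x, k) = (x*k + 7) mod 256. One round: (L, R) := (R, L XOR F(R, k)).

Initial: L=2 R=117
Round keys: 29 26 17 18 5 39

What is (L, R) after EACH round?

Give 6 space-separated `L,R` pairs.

Answer: 117,74 74,254 254,175 175,171 171,241 241,21

Derivation:
Round 1 (k=29): L=117 R=74
Round 2 (k=26): L=74 R=254
Round 3 (k=17): L=254 R=175
Round 4 (k=18): L=175 R=171
Round 5 (k=5): L=171 R=241
Round 6 (k=39): L=241 R=21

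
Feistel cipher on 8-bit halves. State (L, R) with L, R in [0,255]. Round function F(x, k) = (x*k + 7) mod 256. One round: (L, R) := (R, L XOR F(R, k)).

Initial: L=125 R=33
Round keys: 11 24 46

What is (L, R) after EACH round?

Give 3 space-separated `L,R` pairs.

Answer: 33,15 15,78 78,4

Derivation:
Round 1 (k=11): L=33 R=15
Round 2 (k=24): L=15 R=78
Round 3 (k=46): L=78 R=4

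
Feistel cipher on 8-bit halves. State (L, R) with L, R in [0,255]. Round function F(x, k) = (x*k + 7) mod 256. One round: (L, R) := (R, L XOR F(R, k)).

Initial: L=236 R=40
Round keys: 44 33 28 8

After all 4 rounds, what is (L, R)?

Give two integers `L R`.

Answer: 212 253

Derivation:
Round 1 (k=44): L=40 R=11
Round 2 (k=33): L=11 R=90
Round 3 (k=28): L=90 R=212
Round 4 (k=8): L=212 R=253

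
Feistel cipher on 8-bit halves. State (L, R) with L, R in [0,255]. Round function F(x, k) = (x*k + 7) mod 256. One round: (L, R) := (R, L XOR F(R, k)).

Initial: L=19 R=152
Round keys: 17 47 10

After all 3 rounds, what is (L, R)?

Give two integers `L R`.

Answer: 163 105

Derivation:
Round 1 (k=17): L=152 R=12
Round 2 (k=47): L=12 R=163
Round 3 (k=10): L=163 R=105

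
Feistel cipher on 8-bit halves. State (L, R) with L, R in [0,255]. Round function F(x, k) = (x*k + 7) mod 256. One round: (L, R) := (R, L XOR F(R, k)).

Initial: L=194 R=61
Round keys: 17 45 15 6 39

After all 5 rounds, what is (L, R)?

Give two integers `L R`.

Answer: 197 51

Derivation:
Round 1 (k=17): L=61 R=214
Round 2 (k=45): L=214 R=152
Round 3 (k=15): L=152 R=57
Round 4 (k=6): L=57 R=197
Round 5 (k=39): L=197 R=51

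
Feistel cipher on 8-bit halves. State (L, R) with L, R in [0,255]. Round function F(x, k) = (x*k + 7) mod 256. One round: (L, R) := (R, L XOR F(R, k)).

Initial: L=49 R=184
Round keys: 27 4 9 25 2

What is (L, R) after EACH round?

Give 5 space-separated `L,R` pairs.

Answer: 184,94 94,199 199,88 88,88 88,239

Derivation:
Round 1 (k=27): L=184 R=94
Round 2 (k=4): L=94 R=199
Round 3 (k=9): L=199 R=88
Round 4 (k=25): L=88 R=88
Round 5 (k=2): L=88 R=239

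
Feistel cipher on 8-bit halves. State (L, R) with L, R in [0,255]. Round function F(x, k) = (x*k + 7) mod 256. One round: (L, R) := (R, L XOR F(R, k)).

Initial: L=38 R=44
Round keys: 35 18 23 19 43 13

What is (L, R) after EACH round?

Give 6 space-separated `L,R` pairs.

Answer: 44,45 45,29 29,143 143,185 185,149 149,33

Derivation:
Round 1 (k=35): L=44 R=45
Round 2 (k=18): L=45 R=29
Round 3 (k=23): L=29 R=143
Round 4 (k=19): L=143 R=185
Round 5 (k=43): L=185 R=149
Round 6 (k=13): L=149 R=33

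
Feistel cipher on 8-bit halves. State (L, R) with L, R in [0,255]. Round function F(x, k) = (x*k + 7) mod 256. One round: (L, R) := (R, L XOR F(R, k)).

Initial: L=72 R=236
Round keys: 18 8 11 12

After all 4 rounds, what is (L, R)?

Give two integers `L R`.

Answer: 79 232

Derivation:
Round 1 (k=18): L=236 R=215
Round 2 (k=8): L=215 R=83
Round 3 (k=11): L=83 R=79
Round 4 (k=12): L=79 R=232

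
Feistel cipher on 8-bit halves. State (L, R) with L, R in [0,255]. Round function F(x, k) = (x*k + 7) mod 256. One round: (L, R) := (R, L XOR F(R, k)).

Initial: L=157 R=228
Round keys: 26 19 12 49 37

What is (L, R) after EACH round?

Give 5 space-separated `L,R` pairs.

Round 1 (k=26): L=228 R=178
Round 2 (k=19): L=178 R=217
Round 3 (k=12): L=217 R=129
Round 4 (k=49): L=129 R=97
Round 5 (k=37): L=97 R=141

Answer: 228,178 178,217 217,129 129,97 97,141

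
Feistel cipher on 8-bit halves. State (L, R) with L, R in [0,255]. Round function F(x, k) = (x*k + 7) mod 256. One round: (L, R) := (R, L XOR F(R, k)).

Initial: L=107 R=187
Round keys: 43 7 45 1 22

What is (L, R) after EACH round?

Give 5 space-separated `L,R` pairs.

Answer: 187,27 27,127 127,65 65,55 55,128

Derivation:
Round 1 (k=43): L=187 R=27
Round 2 (k=7): L=27 R=127
Round 3 (k=45): L=127 R=65
Round 4 (k=1): L=65 R=55
Round 5 (k=22): L=55 R=128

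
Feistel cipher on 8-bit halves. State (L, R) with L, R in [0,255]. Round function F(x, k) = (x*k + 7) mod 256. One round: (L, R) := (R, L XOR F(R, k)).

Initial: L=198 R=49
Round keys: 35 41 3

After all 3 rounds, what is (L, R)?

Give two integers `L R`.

Round 1 (k=35): L=49 R=124
Round 2 (k=41): L=124 R=210
Round 3 (k=3): L=210 R=1

Answer: 210 1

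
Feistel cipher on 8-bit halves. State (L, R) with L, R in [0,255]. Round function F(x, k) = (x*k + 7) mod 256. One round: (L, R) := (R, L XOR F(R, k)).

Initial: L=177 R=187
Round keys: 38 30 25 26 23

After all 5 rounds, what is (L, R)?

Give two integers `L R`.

Answer: 201 189

Derivation:
Round 1 (k=38): L=187 R=120
Round 2 (k=30): L=120 R=172
Round 3 (k=25): L=172 R=171
Round 4 (k=26): L=171 R=201
Round 5 (k=23): L=201 R=189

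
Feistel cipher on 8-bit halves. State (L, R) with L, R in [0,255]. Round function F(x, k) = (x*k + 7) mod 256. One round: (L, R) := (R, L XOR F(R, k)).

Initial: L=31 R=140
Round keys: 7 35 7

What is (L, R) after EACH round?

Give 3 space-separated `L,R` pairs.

Round 1 (k=7): L=140 R=196
Round 2 (k=35): L=196 R=95
Round 3 (k=7): L=95 R=100

Answer: 140,196 196,95 95,100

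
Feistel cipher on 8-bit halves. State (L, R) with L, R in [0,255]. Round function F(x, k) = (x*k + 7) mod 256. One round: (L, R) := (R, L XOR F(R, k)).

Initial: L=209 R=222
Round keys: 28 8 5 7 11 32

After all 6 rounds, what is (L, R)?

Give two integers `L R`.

Round 1 (k=28): L=222 R=158
Round 2 (k=8): L=158 R=41
Round 3 (k=5): L=41 R=74
Round 4 (k=7): L=74 R=36
Round 5 (k=11): L=36 R=217
Round 6 (k=32): L=217 R=3

Answer: 217 3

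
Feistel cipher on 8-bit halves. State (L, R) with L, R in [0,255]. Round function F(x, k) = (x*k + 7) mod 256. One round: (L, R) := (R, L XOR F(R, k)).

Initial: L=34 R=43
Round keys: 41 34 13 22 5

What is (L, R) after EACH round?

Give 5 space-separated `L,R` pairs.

Answer: 43,200 200,188 188,91 91,101 101,91

Derivation:
Round 1 (k=41): L=43 R=200
Round 2 (k=34): L=200 R=188
Round 3 (k=13): L=188 R=91
Round 4 (k=22): L=91 R=101
Round 5 (k=5): L=101 R=91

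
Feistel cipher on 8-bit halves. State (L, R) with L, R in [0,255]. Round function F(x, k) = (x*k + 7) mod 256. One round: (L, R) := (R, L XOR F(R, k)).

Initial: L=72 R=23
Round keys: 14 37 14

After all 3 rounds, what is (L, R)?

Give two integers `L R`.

Answer: 59 64

Derivation:
Round 1 (k=14): L=23 R=1
Round 2 (k=37): L=1 R=59
Round 3 (k=14): L=59 R=64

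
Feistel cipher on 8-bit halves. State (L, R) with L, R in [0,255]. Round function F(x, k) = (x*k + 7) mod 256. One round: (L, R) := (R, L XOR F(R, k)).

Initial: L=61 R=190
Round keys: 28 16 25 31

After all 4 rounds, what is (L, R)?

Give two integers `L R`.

Answer: 10 164

Derivation:
Round 1 (k=28): L=190 R=242
Round 2 (k=16): L=242 R=153
Round 3 (k=25): L=153 R=10
Round 4 (k=31): L=10 R=164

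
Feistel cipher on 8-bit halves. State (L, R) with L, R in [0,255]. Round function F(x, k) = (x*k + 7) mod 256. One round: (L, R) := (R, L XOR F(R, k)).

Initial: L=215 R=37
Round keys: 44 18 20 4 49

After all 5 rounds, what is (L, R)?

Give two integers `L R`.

Answer: 121 75

Derivation:
Round 1 (k=44): L=37 R=180
Round 2 (k=18): L=180 R=138
Round 3 (k=20): L=138 R=123
Round 4 (k=4): L=123 R=121
Round 5 (k=49): L=121 R=75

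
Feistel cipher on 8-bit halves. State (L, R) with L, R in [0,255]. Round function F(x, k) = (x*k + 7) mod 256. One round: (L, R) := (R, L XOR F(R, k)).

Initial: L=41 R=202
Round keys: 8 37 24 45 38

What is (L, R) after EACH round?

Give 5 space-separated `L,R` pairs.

Answer: 202,126 126,247 247,81 81,179 179,200

Derivation:
Round 1 (k=8): L=202 R=126
Round 2 (k=37): L=126 R=247
Round 3 (k=24): L=247 R=81
Round 4 (k=45): L=81 R=179
Round 5 (k=38): L=179 R=200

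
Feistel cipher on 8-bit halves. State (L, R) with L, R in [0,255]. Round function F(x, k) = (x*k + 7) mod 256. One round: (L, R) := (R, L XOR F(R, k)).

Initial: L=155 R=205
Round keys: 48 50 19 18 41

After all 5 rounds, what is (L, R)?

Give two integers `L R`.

Answer: 43 155

Derivation:
Round 1 (k=48): L=205 R=236
Round 2 (k=50): L=236 R=210
Round 3 (k=19): L=210 R=113
Round 4 (k=18): L=113 R=43
Round 5 (k=41): L=43 R=155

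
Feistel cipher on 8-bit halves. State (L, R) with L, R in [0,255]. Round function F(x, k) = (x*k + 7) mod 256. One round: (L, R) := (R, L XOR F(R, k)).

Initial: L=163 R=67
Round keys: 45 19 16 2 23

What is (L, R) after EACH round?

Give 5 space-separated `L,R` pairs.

Answer: 67,109 109,93 93,186 186,38 38,203

Derivation:
Round 1 (k=45): L=67 R=109
Round 2 (k=19): L=109 R=93
Round 3 (k=16): L=93 R=186
Round 4 (k=2): L=186 R=38
Round 5 (k=23): L=38 R=203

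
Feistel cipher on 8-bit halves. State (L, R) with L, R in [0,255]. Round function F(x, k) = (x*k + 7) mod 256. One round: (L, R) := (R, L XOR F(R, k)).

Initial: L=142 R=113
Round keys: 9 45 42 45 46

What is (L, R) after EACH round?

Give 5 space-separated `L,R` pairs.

Round 1 (k=9): L=113 R=142
Round 2 (k=45): L=142 R=140
Round 3 (k=42): L=140 R=113
Round 4 (k=45): L=113 R=104
Round 5 (k=46): L=104 R=198

Answer: 113,142 142,140 140,113 113,104 104,198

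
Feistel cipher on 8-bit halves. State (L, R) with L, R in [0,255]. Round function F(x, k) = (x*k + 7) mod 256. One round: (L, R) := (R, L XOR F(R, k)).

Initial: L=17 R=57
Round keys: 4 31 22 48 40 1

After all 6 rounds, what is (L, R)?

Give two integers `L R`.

Answer: 122 2

Derivation:
Round 1 (k=4): L=57 R=250
Round 2 (k=31): L=250 R=116
Round 3 (k=22): L=116 R=5
Round 4 (k=48): L=5 R=131
Round 5 (k=40): L=131 R=122
Round 6 (k=1): L=122 R=2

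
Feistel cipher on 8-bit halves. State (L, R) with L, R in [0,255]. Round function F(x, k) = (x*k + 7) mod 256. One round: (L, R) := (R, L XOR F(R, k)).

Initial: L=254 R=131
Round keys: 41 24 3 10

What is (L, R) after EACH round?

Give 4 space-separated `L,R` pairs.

Round 1 (k=41): L=131 R=252
Round 2 (k=24): L=252 R=36
Round 3 (k=3): L=36 R=143
Round 4 (k=10): L=143 R=185

Answer: 131,252 252,36 36,143 143,185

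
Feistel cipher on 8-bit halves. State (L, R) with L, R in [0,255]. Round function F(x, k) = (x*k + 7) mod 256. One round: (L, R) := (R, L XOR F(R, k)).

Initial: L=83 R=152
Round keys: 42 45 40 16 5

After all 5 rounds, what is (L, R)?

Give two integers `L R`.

Round 1 (k=42): L=152 R=164
Round 2 (k=45): L=164 R=67
Round 3 (k=40): L=67 R=219
Round 4 (k=16): L=219 R=244
Round 5 (k=5): L=244 R=16

Answer: 244 16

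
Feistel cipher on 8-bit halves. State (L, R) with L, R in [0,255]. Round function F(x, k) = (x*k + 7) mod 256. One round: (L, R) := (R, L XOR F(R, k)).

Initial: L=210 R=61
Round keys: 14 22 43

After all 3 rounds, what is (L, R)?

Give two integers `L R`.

Round 1 (k=14): L=61 R=143
Round 2 (k=22): L=143 R=108
Round 3 (k=43): L=108 R=164

Answer: 108 164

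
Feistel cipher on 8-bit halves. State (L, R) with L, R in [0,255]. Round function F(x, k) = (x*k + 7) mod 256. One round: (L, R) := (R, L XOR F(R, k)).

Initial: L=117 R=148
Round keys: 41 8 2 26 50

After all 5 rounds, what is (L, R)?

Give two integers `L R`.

Round 1 (k=41): L=148 R=206
Round 2 (k=8): L=206 R=227
Round 3 (k=2): L=227 R=3
Round 4 (k=26): L=3 R=182
Round 5 (k=50): L=182 R=144

Answer: 182 144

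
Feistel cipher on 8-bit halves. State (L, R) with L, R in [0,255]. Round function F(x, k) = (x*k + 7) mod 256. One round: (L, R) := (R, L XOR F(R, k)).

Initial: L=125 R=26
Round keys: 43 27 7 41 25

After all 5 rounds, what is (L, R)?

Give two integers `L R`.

Answer: 204 241

Derivation:
Round 1 (k=43): L=26 R=24
Round 2 (k=27): L=24 R=149
Round 3 (k=7): L=149 R=2
Round 4 (k=41): L=2 R=204
Round 5 (k=25): L=204 R=241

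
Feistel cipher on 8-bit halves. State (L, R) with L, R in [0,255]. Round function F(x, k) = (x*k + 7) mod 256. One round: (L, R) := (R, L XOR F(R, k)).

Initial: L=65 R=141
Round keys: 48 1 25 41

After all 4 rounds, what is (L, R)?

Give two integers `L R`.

Answer: 1 128

Derivation:
Round 1 (k=48): L=141 R=54
Round 2 (k=1): L=54 R=176
Round 3 (k=25): L=176 R=1
Round 4 (k=41): L=1 R=128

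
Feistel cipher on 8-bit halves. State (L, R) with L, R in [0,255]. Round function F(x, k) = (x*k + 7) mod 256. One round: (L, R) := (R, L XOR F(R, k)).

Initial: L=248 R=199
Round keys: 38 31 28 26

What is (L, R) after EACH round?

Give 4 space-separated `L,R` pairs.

Round 1 (k=38): L=199 R=105
Round 2 (k=31): L=105 R=121
Round 3 (k=28): L=121 R=42
Round 4 (k=26): L=42 R=50

Answer: 199,105 105,121 121,42 42,50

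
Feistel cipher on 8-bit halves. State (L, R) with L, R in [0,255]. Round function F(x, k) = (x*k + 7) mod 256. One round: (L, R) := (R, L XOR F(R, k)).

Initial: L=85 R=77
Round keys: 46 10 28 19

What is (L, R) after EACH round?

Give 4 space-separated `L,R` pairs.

Answer: 77,136 136,26 26,87 87,102

Derivation:
Round 1 (k=46): L=77 R=136
Round 2 (k=10): L=136 R=26
Round 3 (k=28): L=26 R=87
Round 4 (k=19): L=87 R=102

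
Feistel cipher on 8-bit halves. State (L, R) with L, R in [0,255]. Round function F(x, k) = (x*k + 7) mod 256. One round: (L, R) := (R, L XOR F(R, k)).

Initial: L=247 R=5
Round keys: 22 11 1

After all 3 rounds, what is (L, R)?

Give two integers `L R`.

Round 1 (k=22): L=5 R=130
Round 2 (k=11): L=130 R=152
Round 3 (k=1): L=152 R=29

Answer: 152 29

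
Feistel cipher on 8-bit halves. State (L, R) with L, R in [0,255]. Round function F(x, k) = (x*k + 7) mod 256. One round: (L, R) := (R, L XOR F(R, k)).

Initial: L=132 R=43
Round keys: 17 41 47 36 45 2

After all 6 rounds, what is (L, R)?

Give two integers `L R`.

Answer: 143 16

Derivation:
Round 1 (k=17): L=43 R=102
Round 2 (k=41): L=102 R=118
Round 3 (k=47): L=118 R=215
Round 4 (k=36): L=215 R=53
Round 5 (k=45): L=53 R=143
Round 6 (k=2): L=143 R=16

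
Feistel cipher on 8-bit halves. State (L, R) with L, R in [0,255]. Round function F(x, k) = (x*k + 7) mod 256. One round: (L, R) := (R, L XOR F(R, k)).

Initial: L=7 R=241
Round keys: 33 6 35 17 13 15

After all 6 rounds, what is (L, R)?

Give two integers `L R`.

Answer: 178 74

Derivation:
Round 1 (k=33): L=241 R=31
Round 2 (k=6): L=31 R=48
Round 3 (k=35): L=48 R=136
Round 4 (k=17): L=136 R=63
Round 5 (k=13): L=63 R=178
Round 6 (k=15): L=178 R=74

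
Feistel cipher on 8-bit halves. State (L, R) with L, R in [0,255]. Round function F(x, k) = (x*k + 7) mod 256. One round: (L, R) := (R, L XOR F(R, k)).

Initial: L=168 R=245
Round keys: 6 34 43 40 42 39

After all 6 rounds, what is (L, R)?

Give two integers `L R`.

Answer: 235 151

Derivation:
Round 1 (k=6): L=245 R=109
Round 2 (k=34): L=109 R=116
Round 3 (k=43): L=116 R=238
Round 4 (k=40): L=238 R=67
Round 5 (k=42): L=67 R=235
Round 6 (k=39): L=235 R=151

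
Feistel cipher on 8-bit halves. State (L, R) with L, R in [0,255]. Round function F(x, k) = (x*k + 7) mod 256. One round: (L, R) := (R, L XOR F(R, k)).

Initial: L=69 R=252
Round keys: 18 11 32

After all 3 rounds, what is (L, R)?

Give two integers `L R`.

Round 1 (k=18): L=252 R=250
Round 2 (k=11): L=250 R=57
Round 3 (k=32): L=57 R=221

Answer: 57 221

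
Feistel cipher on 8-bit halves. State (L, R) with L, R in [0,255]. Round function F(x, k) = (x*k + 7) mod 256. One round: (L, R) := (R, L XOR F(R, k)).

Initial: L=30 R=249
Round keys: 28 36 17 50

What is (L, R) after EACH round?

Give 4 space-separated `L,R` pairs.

Round 1 (k=28): L=249 R=93
Round 2 (k=36): L=93 R=226
Round 3 (k=17): L=226 R=84
Round 4 (k=50): L=84 R=141

Answer: 249,93 93,226 226,84 84,141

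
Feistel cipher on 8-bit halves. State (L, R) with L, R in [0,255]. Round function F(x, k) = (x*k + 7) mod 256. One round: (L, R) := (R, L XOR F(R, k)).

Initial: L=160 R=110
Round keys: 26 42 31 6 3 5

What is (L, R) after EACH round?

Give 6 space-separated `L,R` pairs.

Round 1 (k=26): L=110 R=147
Round 2 (k=42): L=147 R=75
Round 3 (k=31): L=75 R=143
Round 4 (k=6): L=143 R=42
Round 5 (k=3): L=42 R=10
Round 6 (k=5): L=10 R=19

Answer: 110,147 147,75 75,143 143,42 42,10 10,19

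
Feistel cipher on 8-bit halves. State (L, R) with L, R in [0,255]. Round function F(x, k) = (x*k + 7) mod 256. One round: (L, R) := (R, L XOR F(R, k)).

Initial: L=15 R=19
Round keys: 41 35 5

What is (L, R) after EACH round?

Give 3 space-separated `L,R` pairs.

Answer: 19,29 29,237 237,181

Derivation:
Round 1 (k=41): L=19 R=29
Round 2 (k=35): L=29 R=237
Round 3 (k=5): L=237 R=181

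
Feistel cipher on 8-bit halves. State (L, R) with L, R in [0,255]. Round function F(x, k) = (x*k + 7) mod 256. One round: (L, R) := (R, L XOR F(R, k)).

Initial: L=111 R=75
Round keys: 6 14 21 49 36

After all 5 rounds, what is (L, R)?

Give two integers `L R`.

Answer: 56 214

Derivation:
Round 1 (k=6): L=75 R=166
Round 2 (k=14): L=166 R=80
Round 3 (k=21): L=80 R=49
Round 4 (k=49): L=49 R=56
Round 5 (k=36): L=56 R=214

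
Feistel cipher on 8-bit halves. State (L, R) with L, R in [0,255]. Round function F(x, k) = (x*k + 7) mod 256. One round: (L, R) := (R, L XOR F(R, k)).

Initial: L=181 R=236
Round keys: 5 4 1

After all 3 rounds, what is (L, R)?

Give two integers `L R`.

Round 1 (k=5): L=236 R=22
Round 2 (k=4): L=22 R=179
Round 3 (k=1): L=179 R=172

Answer: 179 172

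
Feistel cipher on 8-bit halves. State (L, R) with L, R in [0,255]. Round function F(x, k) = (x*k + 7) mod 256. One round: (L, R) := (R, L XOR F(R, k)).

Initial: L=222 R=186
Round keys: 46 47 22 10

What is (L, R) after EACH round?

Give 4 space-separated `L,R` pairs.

Answer: 186,173 173,112 112,10 10,27

Derivation:
Round 1 (k=46): L=186 R=173
Round 2 (k=47): L=173 R=112
Round 3 (k=22): L=112 R=10
Round 4 (k=10): L=10 R=27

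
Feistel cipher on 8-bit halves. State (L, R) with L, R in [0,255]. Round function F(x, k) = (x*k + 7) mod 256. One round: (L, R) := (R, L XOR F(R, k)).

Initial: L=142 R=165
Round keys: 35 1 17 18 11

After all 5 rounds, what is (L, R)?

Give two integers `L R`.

Round 1 (k=35): L=165 R=24
Round 2 (k=1): L=24 R=186
Round 3 (k=17): L=186 R=121
Round 4 (k=18): L=121 R=51
Round 5 (k=11): L=51 R=65

Answer: 51 65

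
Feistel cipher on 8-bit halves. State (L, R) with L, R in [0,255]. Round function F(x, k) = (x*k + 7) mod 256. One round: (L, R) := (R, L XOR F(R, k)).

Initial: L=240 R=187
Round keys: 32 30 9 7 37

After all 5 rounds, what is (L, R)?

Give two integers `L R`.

Round 1 (k=32): L=187 R=151
Round 2 (k=30): L=151 R=2
Round 3 (k=9): L=2 R=142
Round 4 (k=7): L=142 R=235
Round 5 (k=37): L=235 R=112

Answer: 235 112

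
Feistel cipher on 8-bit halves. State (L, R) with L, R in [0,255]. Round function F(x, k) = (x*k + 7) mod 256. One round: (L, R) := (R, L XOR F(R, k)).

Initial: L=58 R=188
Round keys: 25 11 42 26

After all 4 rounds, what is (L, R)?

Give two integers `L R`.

Answer: 154 205

Derivation:
Round 1 (k=25): L=188 R=89
Round 2 (k=11): L=89 R=102
Round 3 (k=42): L=102 R=154
Round 4 (k=26): L=154 R=205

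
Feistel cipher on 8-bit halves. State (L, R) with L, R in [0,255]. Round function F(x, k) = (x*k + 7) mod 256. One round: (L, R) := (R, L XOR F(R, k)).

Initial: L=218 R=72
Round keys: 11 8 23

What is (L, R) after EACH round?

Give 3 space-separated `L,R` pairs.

Round 1 (k=11): L=72 R=197
Round 2 (k=8): L=197 R=103
Round 3 (k=23): L=103 R=141

Answer: 72,197 197,103 103,141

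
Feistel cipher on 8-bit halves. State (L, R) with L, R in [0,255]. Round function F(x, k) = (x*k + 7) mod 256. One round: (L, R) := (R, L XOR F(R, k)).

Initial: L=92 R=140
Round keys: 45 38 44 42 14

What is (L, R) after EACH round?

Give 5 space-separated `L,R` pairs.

Answer: 140,255 255,109 109,60 60,178 178,255

Derivation:
Round 1 (k=45): L=140 R=255
Round 2 (k=38): L=255 R=109
Round 3 (k=44): L=109 R=60
Round 4 (k=42): L=60 R=178
Round 5 (k=14): L=178 R=255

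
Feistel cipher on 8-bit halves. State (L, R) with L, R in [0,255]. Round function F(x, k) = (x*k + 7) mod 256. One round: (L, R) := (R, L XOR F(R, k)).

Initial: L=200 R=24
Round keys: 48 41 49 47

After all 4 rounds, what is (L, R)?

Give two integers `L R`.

Round 1 (k=48): L=24 R=79
Round 2 (k=41): L=79 R=182
Round 3 (k=49): L=182 R=146
Round 4 (k=47): L=146 R=99

Answer: 146 99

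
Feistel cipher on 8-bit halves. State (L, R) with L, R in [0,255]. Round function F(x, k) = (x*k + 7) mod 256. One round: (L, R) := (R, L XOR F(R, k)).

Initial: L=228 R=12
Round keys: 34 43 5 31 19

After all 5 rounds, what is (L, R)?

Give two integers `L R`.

Round 1 (k=34): L=12 R=123
Round 2 (k=43): L=123 R=188
Round 3 (k=5): L=188 R=200
Round 4 (k=31): L=200 R=131
Round 5 (k=19): L=131 R=8

Answer: 131 8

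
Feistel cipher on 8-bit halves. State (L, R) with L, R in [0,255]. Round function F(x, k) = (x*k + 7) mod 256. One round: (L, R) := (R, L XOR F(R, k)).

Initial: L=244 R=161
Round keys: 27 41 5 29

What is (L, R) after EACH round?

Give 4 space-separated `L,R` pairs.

Round 1 (k=27): L=161 R=246
Round 2 (k=41): L=246 R=204
Round 3 (k=5): L=204 R=245
Round 4 (k=29): L=245 R=4

Answer: 161,246 246,204 204,245 245,4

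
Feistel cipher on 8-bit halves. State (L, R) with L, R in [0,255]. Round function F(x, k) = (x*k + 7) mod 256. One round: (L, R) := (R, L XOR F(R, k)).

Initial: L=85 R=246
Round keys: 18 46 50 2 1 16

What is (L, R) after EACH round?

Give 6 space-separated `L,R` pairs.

Answer: 246,6 6,237 237,87 87,88 88,8 8,223

Derivation:
Round 1 (k=18): L=246 R=6
Round 2 (k=46): L=6 R=237
Round 3 (k=50): L=237 R=87
Round 4 (k=2): L=87 R=88
Round 5 (k=1): L=88 R=8
Round 6 (k=16): L=8 R=223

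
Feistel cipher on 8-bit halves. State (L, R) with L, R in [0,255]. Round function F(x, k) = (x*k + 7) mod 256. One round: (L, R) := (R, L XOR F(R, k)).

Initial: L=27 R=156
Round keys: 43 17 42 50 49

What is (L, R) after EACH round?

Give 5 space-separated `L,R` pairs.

Answer: 156,32 32,187 187,149 149,154 154,20

Derivation:
Round 1 (k=43): L=156 R=32
Round 2 (k=17): L=32 R=187
Round 3 (k=42): L=187 R=149
Round 4 (k=50): L=149 R=154
Round 5 (k=49): L=154 R=20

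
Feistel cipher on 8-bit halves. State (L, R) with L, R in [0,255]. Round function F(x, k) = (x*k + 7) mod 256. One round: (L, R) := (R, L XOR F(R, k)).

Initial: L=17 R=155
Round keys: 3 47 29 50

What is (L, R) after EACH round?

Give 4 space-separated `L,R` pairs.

Answer: 155,201 201,117 117,129 129,76

Derivation:
Round 1 (k=3): L=155 R=201
Round 2 (k=47): L=201 R=117
Round 3 (k=29): L=117 R=129
Round 4 (k=50): L=129 R=76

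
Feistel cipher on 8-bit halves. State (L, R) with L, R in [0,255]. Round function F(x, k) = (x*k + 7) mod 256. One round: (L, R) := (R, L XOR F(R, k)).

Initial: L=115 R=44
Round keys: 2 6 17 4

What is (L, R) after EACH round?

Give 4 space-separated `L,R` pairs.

Round 1 (k=2): L=44 R=44
Round 2 (k=6): L=44 R=35
Round 3 (k=17): L=35 R=118
Round 4 (k=4): L=118 R=252

Answer: 44,44 44,35 35,118 118,252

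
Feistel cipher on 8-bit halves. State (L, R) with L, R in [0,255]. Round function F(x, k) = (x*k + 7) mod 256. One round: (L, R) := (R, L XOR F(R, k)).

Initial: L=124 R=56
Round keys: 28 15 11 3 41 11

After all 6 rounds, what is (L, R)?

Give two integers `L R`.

Round 1 (k=28): L=56 R=91
Round 2 (k=15): L=91 R=100
Round 3 (k=11): L=100 R=8
Round 4 (k=3): L=8 R=123
Round 5 (k=41): L=123 R=178
Round 6 (k=11): L=178 R=214

Answer: 178 214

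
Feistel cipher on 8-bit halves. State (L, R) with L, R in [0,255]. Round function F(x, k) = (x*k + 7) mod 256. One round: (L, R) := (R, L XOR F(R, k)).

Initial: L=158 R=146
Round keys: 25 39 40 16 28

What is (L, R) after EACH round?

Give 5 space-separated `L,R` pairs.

Round 1 (k=25): L=146 R=215
Round 2 (k=39): L=215 R=90
Round 3 (k=40): L=90 R=192
Round 4 (k=16): L=192 R=93
Round 5 (k=28): L=93 R=243

Answer: 146,215 215,90 90,192 192,93 93,243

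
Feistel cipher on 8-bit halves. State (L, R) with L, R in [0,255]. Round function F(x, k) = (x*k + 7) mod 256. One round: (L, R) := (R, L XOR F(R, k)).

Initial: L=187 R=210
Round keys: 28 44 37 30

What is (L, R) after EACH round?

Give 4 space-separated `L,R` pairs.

Answer: 210,68 68,101 101,228 228,218

Derivation:
Round 1 (k=28): L=210 R=68
Round 2 (k=44): L=68 R=101
Round 3 (k=37): L=101 R=228
Round 4 (k=30): L=228 R=218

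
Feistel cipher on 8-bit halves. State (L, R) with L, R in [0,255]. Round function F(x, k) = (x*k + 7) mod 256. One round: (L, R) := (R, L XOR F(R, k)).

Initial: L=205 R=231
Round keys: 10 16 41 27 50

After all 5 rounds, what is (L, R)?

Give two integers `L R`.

Round 1 (k=10): L=231 R=192
Round 2 (k=16): L=192 R=224
Round 3 (k=41): L=224 R=39
Round 4 (k=27): L=39 R=196
Round 5 (k=50): L=196 R=104

Answer: 196 104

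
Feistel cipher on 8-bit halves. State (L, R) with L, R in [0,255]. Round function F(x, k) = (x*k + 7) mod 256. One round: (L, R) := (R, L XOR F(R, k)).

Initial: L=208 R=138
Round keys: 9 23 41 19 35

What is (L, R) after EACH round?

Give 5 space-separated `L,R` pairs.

Round 1 (k=9): L=138 R=49
Round 2 (k=23): L=49 R=228
Round 3 (k=41): L=228 R=186
Round 4 (k=19): L=186 R=49
Round 5 (k=35): L=49 R=0

Answer: 138,49 49,228 228,186 186,49 49,0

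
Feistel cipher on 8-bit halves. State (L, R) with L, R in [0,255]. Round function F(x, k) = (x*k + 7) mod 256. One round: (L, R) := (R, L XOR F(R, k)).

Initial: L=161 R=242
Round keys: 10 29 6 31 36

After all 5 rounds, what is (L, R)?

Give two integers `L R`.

Answer: 31 112

Derivation:
Round 1 (k=10): L=242 R=218
Round 2 (k=29): L=218 R=75
Round 3 (k=6): L=75 R=19
Round 4 (k=31): L=19 R=31
Round 5 (k=36): L=31 R=112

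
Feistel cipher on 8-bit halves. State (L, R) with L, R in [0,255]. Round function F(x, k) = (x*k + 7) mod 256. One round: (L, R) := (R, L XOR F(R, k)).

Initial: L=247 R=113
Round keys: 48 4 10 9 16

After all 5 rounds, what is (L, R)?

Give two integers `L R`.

Answer: 244 36

Derivation:
Round 1 (k=48): L=113 R=192
Round 2 (k=4): L=192 R=118
Round 3 (k=10): L=118 R=99
Round 4 (k=9): L=99 R=244
Round 5 (k=16): L=244 R=36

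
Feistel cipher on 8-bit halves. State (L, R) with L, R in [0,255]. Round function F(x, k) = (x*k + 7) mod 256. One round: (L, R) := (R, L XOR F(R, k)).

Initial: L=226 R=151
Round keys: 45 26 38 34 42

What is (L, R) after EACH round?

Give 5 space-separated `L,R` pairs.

Answer: 151,112 112,240 240,215 215,101 101,78

Derivation:
Round 1 (k=45): L=151 R=112
Round 2 (k=26): L=112 R=240
Round 3 (k=38): L=240 R=215
Round 4 (k=34): L=215 R=101
Round 5 (k=42): L=101 R=78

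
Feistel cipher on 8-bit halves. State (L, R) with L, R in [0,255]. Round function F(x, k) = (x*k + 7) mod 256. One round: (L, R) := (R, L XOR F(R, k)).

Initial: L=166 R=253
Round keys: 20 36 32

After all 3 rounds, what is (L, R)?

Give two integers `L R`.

Answer: 166 170

Derivation:
Round 1 (k=20): L=253 R=109
Round 2 (k=36): L=109 R=166
Round 3 (k=32): L=166 R=170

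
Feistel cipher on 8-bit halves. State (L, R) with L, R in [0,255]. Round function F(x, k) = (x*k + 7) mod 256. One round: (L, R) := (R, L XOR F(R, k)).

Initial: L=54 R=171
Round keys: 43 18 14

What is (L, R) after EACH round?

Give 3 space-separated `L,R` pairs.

Answer: 171,246 246,248 248,97

Derivation:
Round 1 (k=43): L=171 R=246
Round 2 (k=18): L=246 R=248
Round 3 (k=14): L=248 R=97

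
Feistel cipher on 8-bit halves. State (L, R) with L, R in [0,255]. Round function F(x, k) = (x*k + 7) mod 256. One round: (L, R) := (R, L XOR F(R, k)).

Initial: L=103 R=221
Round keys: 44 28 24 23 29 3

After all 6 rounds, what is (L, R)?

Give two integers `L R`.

Round 1 (k=44): L=221 R=100
Round 2 (k=28): L=100 R=42
Round 3 (k=24): L=42 R=147
Round 4 (k=23): L=147 R=22
Round 5 (k=29): L=22 R=22
Round 6 (k=3): L=22 R=95

Answer: 22 95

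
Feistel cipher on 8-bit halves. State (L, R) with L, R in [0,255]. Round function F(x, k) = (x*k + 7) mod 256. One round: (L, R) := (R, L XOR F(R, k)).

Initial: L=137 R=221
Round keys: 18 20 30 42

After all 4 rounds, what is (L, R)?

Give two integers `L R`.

Answer: 203 111

Derivation:
Round 1 (k=18): L=221 R=24
Round 2 (k=20): L=24 R=58
Round 3 (k=30): L=58 R=203
Round 4 (k=42): L=203 R=111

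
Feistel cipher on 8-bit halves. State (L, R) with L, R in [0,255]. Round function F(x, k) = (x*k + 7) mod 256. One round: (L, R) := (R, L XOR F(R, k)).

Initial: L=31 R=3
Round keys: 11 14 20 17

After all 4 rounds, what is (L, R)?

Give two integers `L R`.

Round 1 (k=11): L=3 R=55
Round 2 (k=14): L=55 R=10
Round 3 (k=20): L=10 R=248
Round 4 (k=17): L=248 R=117

Answer: 248 117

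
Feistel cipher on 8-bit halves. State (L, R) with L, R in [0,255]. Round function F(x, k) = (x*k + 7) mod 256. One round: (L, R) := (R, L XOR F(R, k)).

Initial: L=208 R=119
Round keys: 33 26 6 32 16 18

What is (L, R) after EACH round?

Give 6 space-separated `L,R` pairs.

Round 1 (k=33): L=119 R=142
Round 2 (k=26): L=142 R=4
Round 3 (k=6): L=4 R=145
Round 4 (k=32): L=145 R=35
Round 5 (k=16): L=35 R=166
Round 6 (k=18): L=166 R=144

Answer: 119,142 142,4 4,145 145,35 35,166 166,144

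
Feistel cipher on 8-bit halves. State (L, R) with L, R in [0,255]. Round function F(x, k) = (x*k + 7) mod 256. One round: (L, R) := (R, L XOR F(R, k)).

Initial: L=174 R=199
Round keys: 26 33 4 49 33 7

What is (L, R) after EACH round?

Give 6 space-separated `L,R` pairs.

Round 1 (k=26): L=199 R=147
Round 2 (k=33): L=147 R=61
Round 3 (k=4): L=61 R=104
Round 4 (k=49): L=104 R=210
Round 5 (k=33): L=210 R=113
Round 6 (k=7): L=113 R=204

Answer: 199,147 147,61 61,104 104,210 210,113 113,204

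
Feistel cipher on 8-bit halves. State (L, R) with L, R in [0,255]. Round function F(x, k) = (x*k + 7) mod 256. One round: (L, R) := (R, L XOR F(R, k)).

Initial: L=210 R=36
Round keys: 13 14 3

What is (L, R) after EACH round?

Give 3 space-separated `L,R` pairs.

Answer: 36,9 9,161 161,227

Derivation:
Round 1 (k=13): L=36 R=9
Round 2 (k=14): L=9 R=161
Round 3 (k=3): L=161 R=227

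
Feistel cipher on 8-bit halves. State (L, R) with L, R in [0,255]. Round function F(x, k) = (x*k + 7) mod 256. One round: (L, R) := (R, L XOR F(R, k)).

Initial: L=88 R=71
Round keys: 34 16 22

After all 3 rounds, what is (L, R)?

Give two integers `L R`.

Answer: 144 74

Derivation:
Round 1 (k=34): L=71 R=45
Round 2 (k=16): L=45 R=144
Round 3 (k=22): L=144 R=74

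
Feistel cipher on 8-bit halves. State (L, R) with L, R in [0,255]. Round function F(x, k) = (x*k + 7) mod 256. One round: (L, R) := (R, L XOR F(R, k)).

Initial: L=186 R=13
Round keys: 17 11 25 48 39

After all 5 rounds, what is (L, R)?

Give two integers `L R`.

Answer: 107 201

Derivation:
Round 1 (k=17): L=13 R=94
Round 2 (k=11): L=94 R=28
Round 3 (k=25): L=28 R=157
Round 4 (k=48): L=157 R=107
Round 5 (k=39): L=107 R=201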